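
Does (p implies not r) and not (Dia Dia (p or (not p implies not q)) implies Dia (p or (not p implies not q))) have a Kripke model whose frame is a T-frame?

1. (p implies not r) and not (Dia Dia (p or (not p implies not q)) implies Dia (p or (not p implies not q))), 0
2. p implies not r, 0
3. not (Dia Dia (p or (not p implies not q)) implies Dia (p or (not p implies not q))), 0
4. Dia Dia (p or (not p implies not q)), 0
5. not Dia (p or (not p implies not q)), 0
6. not (p or (not p implies not q)), 0
7. not p, 0
8. not (not p implies not q), 0
9. q, 0
10. not r, 0
11. Dia (p or (not p implies not q)), 1
12. not (p or (not p implies not q)), 1
13. not p, 1
14. not (not p implies not q), 1
15. q, 1
16. p or (not p implies not q), 2
17. not p implies not q, 2
18. not q, 2
Accessibility: 0R0, 0R1, 1R1, 1R2, 2R2

Satisfiable (open branch found)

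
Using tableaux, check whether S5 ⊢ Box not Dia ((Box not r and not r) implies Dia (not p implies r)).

No, not valid

Tableau for the negation not Box not Dia ((Box not r and not r) implies Dia (not p implies r)):
1. not Box not Dia ((Box not r and not r) implies Dia (not p implies r)), 0
2. Dia ((Box not r and not r) implies Dia (not p implies r)), 1
3. (Box not r and not r) implies Dia (not p implies r), 2
4. Dia (not p implies r), 2
5. not p implies r, 3
6. r, 3
Accessibility: 0R0, 0R1, 0R2, 0R3, 1R0, 1R1, 1R2, 1R3, 2R0, 2R1, 2R2, 2R3, 3R0, 3R1, 3R2, 3R3
The negation has an open branch (countermodel exists).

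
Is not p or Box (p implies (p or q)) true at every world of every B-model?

Tableau for the negation not (not p or Box (p implies (p or q))):
1. not (not p or Box (p implies (p or q))), 0
2. p, 0
3. not Box (p implies (p or q)), 0
4. not (p implies (p or q)), 1
5. p, 1
6. not (p or q), 1
7. not p, 1
8. not q, 1
Accessibility: 0R0, 0R1, 1R0, 1R1
Branch closes: p and not p both at 1.
All branches of the negation close; one closing branch shown above.

Valid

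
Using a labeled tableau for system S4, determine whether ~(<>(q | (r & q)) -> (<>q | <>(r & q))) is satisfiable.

1. ~(<>(q | (r & q)) -> (<>q | <>(r & q))), w0
2. <>(q | (r & q)), w0
3. ~(<>q | <>(r & q)), w0
4. ~<>q, w0
5. ~<>(r & q), w0
6. ~q, w0
7. ~(r & q), w0
8. q | (r & q), w1
9. ~q, w1
10. ~(r & q), w1
11. r & q, w1
12. r, w1
13. q, w1
Accessibility: w0Rw0, w0Rw1, w1Rw1
Branch closes: q and ~q both at w1.
(One branch shown.) All branches close.

No, unsatisfiable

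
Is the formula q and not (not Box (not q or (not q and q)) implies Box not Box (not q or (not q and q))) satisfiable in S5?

Unsatisfiable

1. q and not (not Box (not q or (not q and q)) implies Box not Box (not q or (not q and q))), u
2. q, u   [and-rule on 1]
3. not (not Box (not q or (not q and q)) implies Box not Box (not q or (not q and q))), u   [and-rule on 1]
4. not Box (not q or (not q and q)), u   [neg-implies-rule on 3]
5. not Box not Box (not q or (not q and q)), u   [neg-implies-rule on 3]
6. not (not q or (not q and q)), v   [neg-Box-rule on 4: fresh world v, uRv]
7. q, v   [neg-or-rule on 6]
8. not (not q and q), v   [neg-or-rule on 6]
9. Box (not q or (not q and q)), w   [neg-Box-rule on 5: fresh world w, uRw]
10. not q or (not q and q), u   [Box-rule on 9 via wRu]
11. not q or (not q and q), v   [Box-rule on 9 via wRv]
12. not q or (not q and q), w   [Box-rule on 9 via wRw]
13. not q and q, u   [or-rule on 10 (branches; this branch)]
14. not q, u   [and-rule on 13]
Accessibility: uRu, uRv, uRw, vRu, vRv, vRw, wRu, wRv, wRw
Branch closes: q and not q both at u.
All branches of the tableau close; one closing branch shown above.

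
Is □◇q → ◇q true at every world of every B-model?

Tableau for the negation ¬(□◇q → ◇q):
1. ¬(□◇q → ◇q), u
2. □◇q, u   [¬→-rule on 1]
3. ¬◇q, u   [¬→-rule on 1]
4. ◇q, u   [□-rule on 2 via uRu]
5. ¬q, u   [¬◇-rule on 3 via uRu]
6. q, v   [◇-rule on 4: fresh world v, uRv]
7. ◇q, v   [□-rule on 2 via uRv]
8. ¬q, v   [¬◇-rule on 3 via uRv]
Accessibility: uRu, uRv, vRu, vRv
Branch closes: q and ¬q both at v.
All branches of the negation close; one closing branch shown above.

Valid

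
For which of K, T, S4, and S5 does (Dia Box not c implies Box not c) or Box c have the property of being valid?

S5-tableau for the negation not ((Dia Box not c implies Box not c) or Box c):
1. not ((Dia Box not c implies Box not c) or Box c), u
2. not (Dia Box not c implies Box not c), u   [neg-or-rule on 1]
3. not Box c, u   [neg-or-rule on 1]
4. Dia Box not c, u   [neg-implies-rule on 2]
5. not Box not c, u   [neg-implies-rule on 2]
6. not c, v   [neg-Box-rule on 3: fresh world v, uRv]
7. Box not c, w   [Dia-rule on 4: fresh world w, uRw]
8. not c, u   [Box-rule on 7 via wRu]
9. not c, w   [Box-rule on 7 via wRw]
10. c, x   [neg-Box-rule on 5: fresh world x, uRx]
11. not c, x   [Box-rule on 7 via wRx]
Accessibility: uRu, uRv, uRw, uRx, vRu, vRv, vRw, vRx, wRu, wRv, wRw, wRx, xRu, xRv, xRw, xRx
Branch closes: c and not c both at x.
Every branch closes (one shown): valid in S5.
S4-tableau for the negation not ((Dia Box not c implies Box not c) or Box c):
1. not ((Dia Box not c implies Box not c) or Box c), u
2. not (Dia Box not c implies Box not c), u   [neg-or-rule on 1]
3. not Box c, u   [neg-or-rule on 1]
4. Dia Box not c, u   [neg-implies-rule on 2]
5. not Box not c, u   [neg-implies-rule on 2]
6. not c, v   [neg-Box-rule on 3: fresh world v, uRv]
7. Box not c, w   [Dia-rule on 4: fresh world w, uRw]
8. not c, w   [Box-rule on 7 via wRw]
9. c, x   [neg-Box-rule on 5: fresh world x, uRx]
Accessibility: uRu, uRv, uRw, uRx, vRv, wRw, xRx
Complete open branch: countermodel on an S4-frame, so not valid in S4, nor in K, T (the same frame is also a K-frame and a T-frame).

S5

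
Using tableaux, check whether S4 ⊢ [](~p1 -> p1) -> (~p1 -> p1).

Tableau for the negation ~([](~p1 -> p1) -> (~p1 -> p1)):
1. ~([](~p1 -> p1) -> (~p1 -> p1)), 0
2. [](~p1 -> p1), 0
3. ~(~p1 -> p1), 0
4. ~p1, 0
5. ~p1 -> p1, 0
6. p1, 0
Accessibility: 0R0
Branch closes: p1 and ~p1 both at 0.
All branches of the negation close; one closing branch shown above.

Valid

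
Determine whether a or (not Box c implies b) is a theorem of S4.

Invalid (countermodel exists)

Tableau for the negation not (a or (not Box c implies b)):
1. not (a or (not Box c implies b)), 0
2. not a, 0
3. not (not Box c implies b), 0
4. not Box c, 0
5. not b, 0
6. not c, 1
Accessibility: 0R0, 0R1, 1R1
The negation has an open branch (countermodel exists).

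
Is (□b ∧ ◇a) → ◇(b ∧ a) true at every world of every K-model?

Valid in K

Tableau for the negation ¬((□b ∧ ◇a) → ◇(b ∧ a)):
1. ¬((□b ∧ ◇a) → ◇(b ∧ a)), u
2. □b ∧ ◇a, u
3. ¬◇(b ∧ a), u
4. □b, u
5. ◇a, u
6. a, v
7. ¬(b ∧ a), v
8. b, v
9. ¬a, v
Accessibility: uRv
Branch closes: a and ¬a both at v.
Every branch of the negation's tableau closes; the branch above is one of them.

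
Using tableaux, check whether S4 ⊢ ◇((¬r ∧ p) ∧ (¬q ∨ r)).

Tableau for the negation ¬◇((¬r ∧ p) ∧ (¬q ∨ r)):
1. ¬◇((¬r ∧ p) ∧ (¬q ∨ r)), 0
2. ¬((¬r ∧ p) ∧ (¬q ∨ r)), 0
3. ¬(¬q ∨ r), 0
4. q, 0
5. ¬r, 0
Accessibility: 0R0
The negation has an open branch (countermodel exists).

No, not valid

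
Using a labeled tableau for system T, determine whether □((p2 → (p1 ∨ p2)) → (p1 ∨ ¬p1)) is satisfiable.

Satisfiable (open branch found)

1. □((p2 → (p1 ∨ p2)) → (p1 ∨ ¬p1)), 0
2. (p2 → (p1 ∨ p2)) → (p1 ∨ ¬p1), 0   [□-rule on 1 via 0R0]
3. p1 ∨ ¬p1, 0   [→-rule on 2 (branches; this branch)]
4. ¬p1, 0   [∨-rule on 3 (branches; this branch)]
Accessibility: 0R0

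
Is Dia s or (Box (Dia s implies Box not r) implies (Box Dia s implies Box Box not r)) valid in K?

Yes, valid

Tableau for the negation not (Dia s or (Box (Dia s implies Box not r) implies (Box Dia s implies Box Box not r))):
1. not (Dia s or (Box (Dia s implies Box not r) implies (Box Dia s implies Box Box not r))), w0
2. not Dia s, w0   [neg-or-rule on 1]
3. not (Box (Dia s implies Box not r) implies (Box Dia s implies Box Box not r)), w0   [neg-or-rule on 1]
4. Box (Dia s implies Box not r), w0   [neg-implies-rule on 3]
5. not (Box Dia s implies Box Box not r), w0   [neg-implies-rule on 3]
6. Box Dia s, w0   [neg-implies-rule on 5]
7. not Box Box not r, w0   [neg-implies-rule on 5]
8. not Box not r, w1   [neg-Box-rule on 7: fresh world w1, w0Rw1]
9. not s, w1   [neg-Dia-rule on 2 via w0Rw1]
10. Dia s implies Box not r, w1   [Box-rule on 4 via w0Rw1]
11. Dia s, w1   [Box-rule on 6 via w0Rw1]
12. not Dia s, w1   [implies-rule on 10 (branches; this branch)]
13. r, w2   [neg-Box-rule on 8: fresh world w2, w1Rw2]
14. not s, w2   [neg-Dia-rule on 12 via w1Rw2]
15. s, w3   [Dia-rule on 11: fresh world w3, w1Rw3]
16. not s, w3   [neg-Dia-rule on 12 via w1Rw3]
Accessibility: w0Rw1, w1Rw2, w1Rw3
Branch closes: s and not s both at w3.
All branches of the negation close; one closing branch shown above.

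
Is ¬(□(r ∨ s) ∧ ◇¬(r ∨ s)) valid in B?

Tableau for the negation □(r ∨ s) ∧ ◇¬(r ∨ s):
1. □(r ∨ s) ∧ ◇¬(r ∨ s), u
2. □(r ∨ s), u
3. ◇¬(r ∨ s), u
4. r ∨ s, u
5. s, u
6. ¬(r ∨ s), v
7. ¬r, v
8. ¬s, v
9. r ∨ s, v
10. s, v
Accessibility: uRu, uRv, vRu, vRv
Branch closes: s and ¬s both at v.
All branches of the negation close; one closing branch shown above.

Yes, valid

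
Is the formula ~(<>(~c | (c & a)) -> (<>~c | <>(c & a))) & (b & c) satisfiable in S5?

1. ~(<>(~c | (c & a)) -> (<>~c | <>(c & a))) & (b & c), 0
2. ~(<>(~c | (c & a)) -> (<>~c | <>(c & a))), 0
3. b & c, 0
4. <>(~c | (c & a)), 0
5. ~(<>~c | <>(c & a)), 0
6. b, 0
7. c, 0
8. ~<>~c, 0
9. ~<>(c & a), 0
10. ~(c & a), 0
11. ~a, 0
12. ~c | (c & a), 1
13. c, 1
14. ~(c & a), 1
15. c & a, 1
16. a, 1
17. ~a, 1
Accessibility: 0R0, 0R1, 1R0, 1R1
Branch closes: a and ~a both at 1.
All branches of the tableau close; one closing branch shown above.

Unsatisfiable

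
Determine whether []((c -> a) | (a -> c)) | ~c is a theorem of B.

Tableau for the negation ~([]((c -> a) | (a -> c)) | ~c):
1. ~([]((c -> a) | (a -> c)) | ~c), 0
2. ~[]((c -> a) | (a -> c)), 0   [~|-rule on 1]
3. c, 0   [~|-rule on 1]
4. ~((c -> a) | (a -> c)), 1   [~[]-rule on 2: fresh world 1, 0R1]
5. ~(c -> a), 1   [~|-rule on 4]
6. ~(a -> c), 1   [~|-rule on 4]
7. c, 1   [~->-rule on 5]
8. ~a, 1   [~->-rule on 5]
9. a, 1   [~->-rule on 6]
10. ~c, 1   [~->-rule on 6]
Accessibility: 0R0, 0R1, 1R0, 1R1
Branch closes: a and ~a both at 1.
All branches of the negation close; one closing branch shown above.

Valid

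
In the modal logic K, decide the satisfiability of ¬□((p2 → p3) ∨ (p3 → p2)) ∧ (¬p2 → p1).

1. ¬□((p2 → p3) ∨ (p3 → p2)) ∧ (¬p2 → p1), 0
2. ¬□((p2 → p3) ∨ (p3 → p2)), 0   [∧-rule on 1]
3. ¬p2 → p1, 0   [∧-rule on 1]
4. p1, 0   [→-rule on 3 (branches; this branch)]
5. ¬((p2 → p3) ∨ (p3 → p2)), 1   [¬□-rule on 2: fresh world 1, 0R1]
6. ¬(p2 → p3), 1   [¬∨-rule on 5]
7. ¬(p3 → p2), 1   [¬∨-rule on 5]
8. p2, 1   [¬→-rule on 6]
9. ¬p3, 1   [¬→-rule on 6]
10. p3, 1   [¬→-rule on 7]
11. ¬p2, 1   [¬→-rule on 7]
Accessibility: 0R1
Branch closes: p3 and ¬p3 both at 1.
Every branch closes; the branch above is one of them.

Unsatisfiable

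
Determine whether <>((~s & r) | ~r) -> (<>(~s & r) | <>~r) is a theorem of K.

Tableau for the negation ~(<>((~s & r) | ~r) -> (<>(~s & r) | <>~r)):
1. ~(<>((~s & r) | ~r) -> (<>(~s & r) | <>~r)), w0
2. <>((~s & r) | ~r), w0
3. ~(<>(~s & r) | <>~r), w0
4. ~<>(~s & r), w0
5. ~<>~r, w0
6. (~s & r) | ~r, w1
7. ~(~s & r), w1
8. r, w1
9. ~s & r, w1
10. ~s, w1
11. ~r, w1
Accessibility: w0Rw1
Branch closes: r and ~r both at w1.
Every branch of the negation's tableau closes; the branch above is one of them.

Valid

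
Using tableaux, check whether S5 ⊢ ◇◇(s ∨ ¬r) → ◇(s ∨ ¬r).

Yes, valid

Tableau for the negation ¬(◇◇(s ∨ ¬r) → ◇(s ∨ ¬r)):
1. ¬(◇◇(s ∨ ¬r) → ◇(s ∨ ¬r)), 0
2. ◇◇(s ∨ ¬r), 0
3. ¬◇(s ∨ ¬r), 0
4. ¬(s ∨ ¬r), 0
5. ¬s, 0
6. r, 0
7. ◇(s ∨ ¬r), 1
8. ¬(s ∨ ¬r), 1
9. ¬s, 1
10. r, 1
11. s ∨ ¬r, 2
12. ¬(s ∨ ¬r), 2
13. ¬s, 2
14. r, 2
15. ¬r, 2
Accessibility: 0R0, 0R1, 0R2, 1R0, 1R1, 1R2, 2R0, 2R1, 2R2
Branch closes: r and ¬r both at 2.
All branches of the negation close; one closing branch shown above.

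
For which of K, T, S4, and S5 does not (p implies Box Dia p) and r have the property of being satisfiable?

K, T, S4

S5-tableau for the formula:
1. not (p implies Box Dia p) and r, 0
2. not (p implies Box Dia p), 0
3. r, 0
4. p, 0
5. not Box Dia p, 0
6. not Dia p, 1
7. not p, 0
Accessibility: 0R0, 0R1, 1R0, 1R1
Branch closes: p and not p both at 0.
Every branch closes (one shown): unsatisfiable in S5.
S4-tableau for the formula:
1. not (p implies Box Dia p) and r, 0
2. not (p implies Box Dia p), 0
3. r, 0
4. p, 0
5. not Box Dia p, 0
6. not Dia p, 1
7. not p, 1
Accessibility: 0R0, 0R1, 1R1
Complete open branch: satisfiable in S4, hence also in K, T (this S4-model is also a K-model and a T-model).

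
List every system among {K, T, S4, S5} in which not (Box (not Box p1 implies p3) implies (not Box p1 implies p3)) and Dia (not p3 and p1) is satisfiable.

K-tableau for the formula:
1. not (Box (not Box p1 implies p3) implies (not Box p1 implies p3)) and Dia (not p3 and p1), w0
2. not (Box (not Box p1 implies p3) implies (not Box p1 implies p3)), w0
3. Dia (not p3 and p1), w0
4. Box (not Box p1 implies p3), w0
5. not (not Box p1 implies p3), w0
6. not Box p1, w0
7. not p3, w0
8. not p3 and p1, w1
9. not p3, w1
10. p1, w1
11. not Box p1 implies p3, w1
12. Box p1, w1
13. not p1, w2
14. not Box p1 implies p3, w2
15. p3, w2
Accessibility: w0Rw1, w0Rw2
Complete open branch: satisfiable in K.
T-tableau for the formula:
1. not (Box (not Box p1 implies p3) implies (not Box p1 implies p3)) and Dia (not p3 and p1), w0
2. not (Box (not Box p1 implies p3) implies (not Box p1 implies p3)), w0
3. Dia (not p3 and p1), w0
4. Box (not Box p1 implies p3), w0
5. not (not Box p1 implies p3), w0
6. not Box p1, w0
7. not p3, w0
8. not Box p1 implies p3, w0
9. Box p1, w0
10. p1, w0
11. not p3 and p1, w1
12. not p3, w1
13. p1, w1
14. not Box p1 implies p3, w1
15. Box p1, w1
16. not p1, w2
17. not Box p1 implies p3, w2
18. p1, w2
Accessibility: w0Rw0, w0Rw1, w0Rw2, w1Rw1, w2Rw2
Branch closes: p1 and not p1 both at w2.
Every branch closes (one shown): unsatisfiable in T, hence also in S4, S5 (every S4/S5-frame is a T-frame).

K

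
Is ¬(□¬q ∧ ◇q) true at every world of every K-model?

Tableau for the negation □¬q ∧ ◇q:
1. □¬q ∧ ◇q, u
2. □¬q, u
3. ◇q, u
4. q, v
5. ¬q, v
Accessibility: uRv
Branch closes: q and ¬q both at v.
All branches of the negation close; one closing branch shown above.

Yes, valid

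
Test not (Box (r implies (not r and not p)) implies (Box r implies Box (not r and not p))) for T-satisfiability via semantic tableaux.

1. not (Box (r implies (not r and not p)) implies (Box r implies Box (not r and not p))), w0
2. Box (r implies (not r and not p)), w0   [neg-implies-rule on 1]
3. not (Box r implies Box (not r and not p)), w0   [neg-implies-rule on 1]
4. Box r, w0   [neg-implies-rule on 3]
5. not Box (not r and not p), w0   [neg-implies-rule on 3]
6. r implies (not r and not p), w0   [Box-rule on 2 via w0Rw0]
7. r, w0   [Box-rule on 4 via w0Rw0]
8. not r and not p, w0   [implies-rule on 6 (branches; this branch)]
9. not r, w0   [and-rule on 8]
10. not p, w0   [and-rule on 8]
Accessibility: w0Rw0
Branch closes: r and not r both at w0.
(One branch shown.) All branches close.

No, unsatisfiable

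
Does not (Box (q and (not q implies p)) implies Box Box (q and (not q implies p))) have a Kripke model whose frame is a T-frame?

1. not (Box (q and (not q implies p)) implies Box Box (q and (not q implies p))), w0
2. Box (q and (not q implies p)), w0   [neg-implies-rule on 1]
3. not Box Box (q and (not q implies p)), w0   [neg-implies-rule on 1]
4. q and (not q implies p), w0   [Box-rule on 2 via w0Rw0]
5. q, w0   [and-rule on 4]
6. not q implies p, w0   [and-rule on 4]
7. p, w0   [implies-rule on 6 (branches; this branch)]
8. not Box (q and (not q implies p)), w1   [neg-Box-rule on 3: fresh world w1, w0Rw1]
9. q and (not q implies p), w1   [Box-rule on 2 via w0Rw1]
10. q, w1   [and-rule on 9]
11. not q implies p, w1   [and-rule on 9]
12. p, w1   [implies-rule on 11 (branches; this branch)]
13. not (q and (not q implies p)), w2   [neg-Box-rule on 8: fresh world w2, w1Rw2]
14. not (not q implies p), w2   [neg-and-rule on 13 (branches; this branch)]
15. not q, w2   [neg-implies-rule on 14]
16. not p, w2   [neg-implies-rule on 14]
Accessibility: w0Rw0, w0Rw1, w1Rw1, w1Rw2, w2Rw2

Satisfiable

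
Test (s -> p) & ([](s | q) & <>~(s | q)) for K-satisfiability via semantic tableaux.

Unsatisfiable

1. (s -> p) & ([](s | q) & <>~(s | q)), w0
2. s -> p, w0
3. [](s | q) & <>~(s | q), w0
4. [](s | q), w0
5. <>~(s | q), w0
6. p, w0
7. ~(s | q), w1
8. ~s, w1
9. ~q, w1
10. s | q, w1
11. q, w1
Accessibility: w0Rw1
Branch closes: q and ~q both at w1.
All branches of the tableau close; one closing branch shown above.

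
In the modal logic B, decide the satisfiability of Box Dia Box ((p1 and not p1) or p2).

Satisfiable (open branch found)

1. Box Dia Box ((p1 and not p1) or p2), w0
2. Dia Box ((p1 and not p1) or p2), w0
3. Box ((p1 and not p1) or p2), w1
4. Dia Box ((p1 and not p1) or p2), w1
5. (p1 and not p1) or p2, w0
6. (p1 and not p1) or p2, w1
7. p2, w0
8. p2, w1
9. Box ((p1 and not p1) or p2), w2
10. (p1 and not p1) or p2, w2
11. p2, w2
Accessibility: w0Rw0, w0Rw1, w1Rw0, w1Rw1, w1Rw2, w2Rw1, w2Rw2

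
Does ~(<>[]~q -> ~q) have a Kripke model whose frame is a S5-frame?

1. ~(<>[]~q -> ~q), 0
2. <>[]~q, 0
3. q, 0
4. []~q, 1
5. ~q, 0
Accessibility: 0R0, 0R1, 1R0, 1R1
Branch closes: q and ~q both at 0.
(One branch shown.) All branches close.

Unsatisfiable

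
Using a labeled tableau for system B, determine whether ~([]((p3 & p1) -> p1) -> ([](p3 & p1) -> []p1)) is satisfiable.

1. ~([]((p3 & p1) -> p1) -> ([](p3 & p1) -> []p1)), u
2. []((p3 & p1) -> p1), u   [~->-rule on 1]
3. ~([](p3 & p1) -> []p1), u   [~->-rule on 1]
4. [](p3 & p1), u   [~->-rule on 3]
5. ~[]p1, u   [~->-rule on 3]
6. (p3 & p1) -> p1, u   [[]-rule on 2 via uRu]
7. p3 & p1, u   [[]-rule on 4 via uRu]
8. p3, u   [&-rule on 7]
9. p1, u   [&-rule on 7]
10. ~p1, v   [~[]-rule on 5: fresh world v, uRv]
11. (p3 & p1) -> p1, v   [[]-rule on 2 via uRv]
12. p3 & p1, v   [[]-rule on 4 via uRv]
13. p3, v   [&-rule on 12]
14. p1, v   [&-rule on 12]
Accessibility: uRu, uRv, vRu, vRv
Branch closes: p1 and ~p1 both at v.
(One branch shown.) All branches close.

No, unsatisfiable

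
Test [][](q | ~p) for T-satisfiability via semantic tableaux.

1. [][](q | ~p), 0
2. [](q | ~p), 0   [[]-rule on 1 via 0R0]
3. q | ~p, 0   [[]-rule on 2 via 0R0]
4. ~p, 0   [|-rule on 3 (branches; this branch)]
Accessibility: 0R0

Satisfiable (open branch found)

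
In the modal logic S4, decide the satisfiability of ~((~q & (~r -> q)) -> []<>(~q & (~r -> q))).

1. ~((~q & (~r -> q)) -> []<>(~q & (~r -> q))), u
2. ~q & (~r -> q), u   [~->-rule on 1]
3. ~[]<>(~q & (~r -> q)), u   [~->-rule on 1]
4. ~q, u   [&-rule on 2]
5. ~r -> q, u   [&-rule on 2]
6. r, u   [->-rule on 5 (branches; this branch)]
7. ~<>(~q & (~r -> q)), v   [~[]-rule on 3: fresh world v, uRv]
8. ~(~q & (~r -> q)), v   [~<>-rule on 7 via vRv]
9. ~(~r -> q), v   [~&-rule on 8 (branches; this branch)]
10. ~r, v   [~->-rule on 9]
11. ~q, v   [~->-rule on 9]
Accessibility: uRu, uRv, vRv

Satisfiable (open branch found)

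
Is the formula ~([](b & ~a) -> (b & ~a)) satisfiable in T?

1. ~([](b & ~a) -> (b & ~a)), 0
2. [](b & ~a), 0   [~->-rule on 1]
3. ~(b & ~a), 0   [~->-rule on 1]
4. b & ~a, 0   [[]-rule on 2 via 0R0]
5. b, 0   [&-rule on 4]
6. ~a, 0   [&-rule on 4]
7. a, 0   [~&-rule on 3 (branches; this branch)]
Accessibility: 0R0
Branch closes: a and ~a both at 0.
(One branch shown.) All branches close.

Unsatisfiable (every branch closes)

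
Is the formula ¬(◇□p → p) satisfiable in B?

1. ¬(◇□p → p), 0
2. ◇□p, 0   [¬→-rule on 1]
3. ¬p, 0   [¬→-rule on 1]
4. □p, 1   [◇-rule on 2: fresh world 1, 0R1]
5. p, 0   [□-rule on 4 via 1R0]
Accessibility: 0R0, 0R1, 1R0, 1R1
Branch closes: p and ¬p both at 0.
(One branch shown.) All branches close.

No, unsatisfiable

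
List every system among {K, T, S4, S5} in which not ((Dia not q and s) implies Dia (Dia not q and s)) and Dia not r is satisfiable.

K

T-tableau for the formula:
1. not ((Dia not q and s) implies Dia (Dia not q and s)) and Dia not r, u
2. not ((Dia not q and s) implies Dia (Dia not q and s)), u
3. Dia not r, u
4. Dia not q and s, u
5. not Dia (Dia not q and s), u
6. Dia not q, u
7. s, u
8. not (Dia not q and s), u
9. not Dia not q, u
10. q, u
11. not r, v
12. not (Dia not q and s), v
13. q, v
14. not s, v
15. not q, w
16. not (Dia not q and s), w
17. q, w
Accessibility: uRu, uRv, uRw, vRv, wRw
Branch closes: q and not q both at w.
Every branch closes (one shown): unsatisfiable in T, hence also in S4, S5 (every S4/S5-frame is a T-frame).
K-tableau for the formula:
1. not ((Dia not q and s) implies Dia (Dia not q and s)) and Dia not r, u
2. not ((Dia not q and s) implies Dia (Dia not q and s)), u
3. Dia not r, u
4. Dia not q and s, u
5. not Dia (Dia not q and s), u
6. Dia not q, u
7. s, u
8. not r, v
9. not (Dia not q and s), v
10. not s, v
11. not q, w
12. not (Dia not q and s), w
13. not s, w
Accessibility: uRv, uRw
Complete open branch: satisfiable in K.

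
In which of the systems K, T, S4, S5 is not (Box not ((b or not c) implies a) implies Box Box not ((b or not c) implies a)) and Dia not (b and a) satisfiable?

S4-tableau for the formula:
1. not (Box not ((b or not c) implies a) implies Box Box not ((b or not c) implies a)) and Dia not (b and a), u
2. not (Box not ((b or not c) implies a) implies Box Box not ((b or not c) implies a)), u
3. Dia not (b and a), u
4. Box not ((b or not c) implies a), u
5. not Box Box not ((b or not c) implies a), u
6. not ((b or not c) implies a), u
7. b or not c, u
8. not a, u
9. not c, u
10. not (b and a), v
11. not ((b or not c) implies a), v
12. b or not c, v
13. not a, v
14. not c, v
15. not Box not ((b or not c) implies a), w
16. not ((b or not c) implies a), w
17. b or not c, w
18. not a, w
19. not c, w
20. (b or not c) implies a, x
21. not ((b or not c) implies a), x
22. b or not c, x
23. not a, x
24. not (b or not c), x
25. not b, x
26. c, x
27. not c, x
Accessibility: uRu, uRv, uRw, uRx, vRv, wRw, wRx, xRx
Branch closes: c and not c both at x.
Every branch closes (one shown): unsatisfiable in S4, hence also in S5 (every S5-frame is an S4-frame).
T-tableau for the formula:
1. not (Box not ((b or not c) implies a) implies Box Box not ((b or not c) implies a)) and Dia not (b and a), u
2. not (Box not ((b or not c) implies a) implies Box Box not ((b or not c) implies a)), u
3. Dia not (b and a), u
4. Box not ((b or not c) implies a), u
5. not Box Box not ((b or not c) implies a), u
6. not ((b or not c) implies a), u
7. b or not c, u
8. not a, u
9. not c, u
10. not (b and a), v
11. not ((b or not c) implies a), v
12. b or not c, v
13. not a, v
14. not c, v
15. not Box not ((b or not c) implies a), w
16. not ((b or not c) implies a), w
17. b or not c, w
18. not a, w
19. not c, w
20. (b or not c) implies a, x
21. a, x
Accessibility: uRu, uRv, uRw, vRv, wRw, wRx, xRx
Complete open branch: satisfiable in T, hence also in K (this T-model is also a K-model).

K, T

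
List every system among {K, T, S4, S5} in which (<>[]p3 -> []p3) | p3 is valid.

S5-tableau for the negation ~((<>[]p3 -> []p3) | p3):
1. ~((<>[]p3 -> []p3) | p3), w0
2. ~(<>[]p3 -> []p3), w0   [~|-rule on 1]
3. ~p3, w0   [~|-rule on 1]
4. <>[]p3, w0   [~->-rule on 2]
5. ~[]p3, w0   [~->-rule on 2]
6. []p3, w1   [<>-rule on 4: fresh world w1, w0Rw1]
7. p3, w0   [[]-rule on 6 via w1Rw0]
Accessibility: w0Rw0, w0Rw1, w1Rw0, w1Rw1
Branch closes: p3 and ~p3 both at w0.
Every branch closes (one shown): valid in S5.
S4-tableau for the negation ~((<>[]p3 -> []p3) | p3):
1. ~((<>[]p3 -> []p3) | p3), w0
2. ~(<>[]p3 -> []p3), w0   [~|-rule on 1]
3. ~p3, w0   [~|-rule on 1]
4. <>[]p3, w0   [~->-rule on 2]
5. ~[]p3, w0   [~->-rule on 2]
6. []p3, w1   [<>-rule on 4: fresh world w1, w0Rw1]
7. p3, w1   [[]-rule on 6 via w1Rw1]
8. ~p3, w2   [~[]-rule on 5: fresh world w2, w0Rw2]
Accessibility: w0Rw0, w0Rw1, w0Rw2, w1Rw1, w2Rw2
Complete open branch: countermodel on an S4-frame, so not valid in S4, nor in K, T (the same frame is also a K-frame and a T-frame).

S5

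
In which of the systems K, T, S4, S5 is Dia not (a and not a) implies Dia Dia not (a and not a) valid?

T-tableau for the negation not (Dia not (a and not a) implies Dia Dia not (a and not a)):
1. not (Dia not (a and not a) implies Dia Dia not (a and not a)), w0
2. Dia not (a and not a), w0   [neg-implies-rule on 1]
3. not Dia Dia not (a and not a), w0   [neg-implies-rule on 1]
4. not Dia not (a and not a), w0   [neg-Dia-rule on 3 via w0Rw0]
5. a and not a, w0   [neg-Dia-rule on 4 via w0Rw0]
6. a, w0   [and-rule on 5]
7. not a, w0   [and-rule on 5]
Accessibility: w0Rw0
Branch closes: a and not a both at w0.
Every branch closes (one shown): valid in T, hence also in S4, S5 (every theorem of T is a theorem of S4 and S5).
K-tableau for the negation not (Dia not (a and not a) implies Dia Dia not (a and not a)):
1. not (Dia not (a and not a) implies Dia Dia not (a and not a)), w0
2. Dia not (a and not a), w0   [neg-implies-rule on 1]
3. not Dia Dia not (a and not a), w0   [neg-implies-rule on 1]
4. not (a and not a), w1   [Dia-rule on 2: fresh world w1, w0Rw1]
5. not Dia not (a and not a), w1   [neg-Dia-rule on 3 via w0Rw1]
6. a, w1   [neg-and-rule on 4 (branches; this branch)]
Accessibility: w0Rw1
Complete open branch: countermodel on a K-frame, so not valid in K.

T, S4, S5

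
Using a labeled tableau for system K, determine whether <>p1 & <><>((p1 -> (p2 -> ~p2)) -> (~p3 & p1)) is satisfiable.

Satisfiable

1. <>p1 & <><>((p1 -> (p2 -> ~p2)) -> (~p3 & p1)), u
2. <>p1, u   [&-rule on 1]
3. <><>((p1 -> (p2 -> ~p2)) -> (~p3 & p1)), u   [&-rule on 1]
4. p1, v   [<>-rule on 2: fresh world v, uRv]
5. <>((p1 -> (p2 -> ~p2)) -> (~p3 & p1)), w   [<>-rule on 3: fresh world w, uRw]
6. (p1 -> (p2 -> ~p2)) -> (~p3 & p1), x   [<>-rule on 5: fresh world x, wRx]
7. ~p3 & p1, x   [->-rule on 6 (branches; this branch)]
8. ~p3, x   [&-rule on 7]
9. p1, x   [&-rule on 7]
Accessibility: uRv, uRw, wRx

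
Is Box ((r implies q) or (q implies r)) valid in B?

Yes, valid

Tableau for the negation not Box ((r implies q) or (q implies r)):
1. not Box ((r implies q) or (q implies r)), u
2. not ((r implies q) or (q implies r)), v   [neg-Box-rule on 1: fresh world v, uRv]
3. not (r implies q), v   [neg-or-rule on 2]
4. not (q implies r), v   [neg-or-rule on 2]
5. r, v   [neg-implies-rule on 3]
6. not q, v   [neg-implies-rule on 3]
7. q, v   [neg-implies-rule on 4]
8. not r, v   [neg-implies-rule on 4]
Accessibility: uRu, uRv, vRu, vRv
Branch closes: q and not q both at v.
All branches of the negation close; one closing branch shown above.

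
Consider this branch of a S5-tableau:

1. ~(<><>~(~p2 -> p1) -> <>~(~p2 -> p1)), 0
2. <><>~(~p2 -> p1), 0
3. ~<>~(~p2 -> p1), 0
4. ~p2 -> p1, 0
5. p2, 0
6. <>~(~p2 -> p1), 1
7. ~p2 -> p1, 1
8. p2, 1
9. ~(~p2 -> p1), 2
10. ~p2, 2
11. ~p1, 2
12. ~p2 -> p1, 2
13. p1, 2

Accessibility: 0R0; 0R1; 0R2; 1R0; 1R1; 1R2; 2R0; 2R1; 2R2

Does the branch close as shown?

Yes, closed

Both p1 and ~p1 appear at 2.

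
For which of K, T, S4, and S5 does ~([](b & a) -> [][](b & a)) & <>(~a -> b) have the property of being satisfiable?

K, T

S4-tableau for the formula:
1. ~([](b & a) -> [][](b & a)) & <>(~a -> b), 0
2. ~([](b & a) -> [][](b & a)), 0
3. <>(~a -> b), 0
4. [](b & a), 0
5. ~[][](b & a), 0
6. b & a, 0
7. b, 0
8. a, 0
9. ~a -> b, 1
10. b & a, 1
11. b, 1
12. a, 1
13. ~[](b & a), 2
14. b & a, 2
15. b, 2
16. a, 2
17. ~(b & a), 3
18. b & a, 3
19. b, 3
20. a, 3
21. ~a, 3
Accessibility: 0R0, 0R1, 0R2, 0R3, 1R1, 2R2, 2R3, 3R3
Branch closes: a and ~a both at 3.
Every branch closes (one shown): unsatisfiable in S4, hence also in S5 (every S5-frame is an S4-frame).
T-tableau for the formula:
1. ~([](b & a) -> [][](b & a)) & <>(~a -> b), 0
2. ~([](b & a) -> [][](b & a)), 0
3. <>(~a -> b), 0
4. [](b & a), 0
5. ~[][](b & a), 0
6. b & a, 0
7. b, 0
8. a, 0
9. ~a -> b, 1
10. b & a, 1
11. b, 1
12. a, 1
13. ~[](b & a), 2
14. b & a, 2
15. b, 2
16. a, 2
17. ~(b & a), 3
18. ~a, 3
Accessibility: 0R0, 0R1, 0R2, 1R1, 2R2, 2R3, 3R3
Complete open branch: satisfiable in T, hence also in K (this T-model is also a K-model).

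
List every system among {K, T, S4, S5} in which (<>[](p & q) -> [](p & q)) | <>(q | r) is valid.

T, S4, S5

T-tableau for the negation ~((<>[](p & q) -> [](p & q)) | <>(q | r)):
1. ~((<>[](p & q) -> [](p & q)) | <>(q | r)), 0
2. ~(<>[](p & q) -> [](p & q)), 0
3. ~<>(q | r), 0
4. <>[](p & q), 0
5. ~[](p & q), 0
6. ~(q | r), 0
7. ~q, 0
8. ~r, 0
9. [](p & q), 1
10. ~(q | r), 1
11. ~q, 1
12. ~r, 1
13. p & q, 1
14. p, 1
15. q, 1
Accessibility: 0R0, 0R1, 1R1
Branch closes: q and ~q both at 1.
Every branch closes (one shown): valid in T, hence also in S4, S5 (every theorem of T is a theorem of S4 and S5).
K-tableau for the negation ~((<>[](p & q) -> [](p & q)) | <>(q | r)):
1. ~((<>[](p & q) -> [](p & q)) | <>(q | r)), 0
2. ~(<>[](p & q) -> [](p & q)), 0
3. ~<>(q | r), 0
4. <>[](p & q), 0
5. ~[](p & q), 0
6. [](p & q), 1
7. ~(q | r), 1
8. ~q, 1
9. ~r, 1
10. ~(p & q), 2
11. ~(q | r), 2
12. ~q, 2
13. ~r, 2
Accessibility: 0R1, 0R2
Complete open branch: countermodel on a K-frame, so not valid in K.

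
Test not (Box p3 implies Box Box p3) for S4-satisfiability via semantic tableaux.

Unsatisfiable

1. not (Box p3 implies Box Box p3), u
2. Box p3, u
3. not Box Box p3, u
4. p3, u
5. not Box p3, v
6. p3, v
7. not p3, w
8. p3, w
Accessibility: uRu, uRv, uRw, vRv, vRw, wRw
Branch closes: p3 and not p3 both at w.
(One branch shown.) All branches close.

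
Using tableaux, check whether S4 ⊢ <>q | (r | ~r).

Valid

Tableau for the negation ~(<>q | (r | ~r)):
1. ~(<>q | (r | ~r)), w0
2. ~<>q, w0   [~|-rule on 1]
3. ~(r | ~r), w0   [~|-rule on 1]
4. ~r, w0   [~|-rule on 3]
5. r, w0   [~|-rule on 3]
Accessibility: w0Rw0
Branch closes: r and ~r both at w0.
All branches of the negation close; one closing branch shown above.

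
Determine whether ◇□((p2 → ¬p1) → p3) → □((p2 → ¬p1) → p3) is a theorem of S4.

Tableau for the negation ¬(◇□((p2 → ¬p1) → p3) → □((p2 → ¬p1) → p3)):
1. ¬(◇□((p2 → ¬p1) → p3) → □((p2 → ¬p1) → p3)), u
2. ◇□((p2 → ¬p1) → p3), u   [¬→-rule on 1]
3. ¬□((p2 → ¬p1) → p3), u   [¬→-rule on 1]
4. □((p2 → ¬p1) → p3), v   [◇-rule on 2: fresh world v, uRv]
5. (p2 → ¬p1) → p3, v   [□-rule on 4 via vRv]
6. p3, v   [→-rule on 5 (branches; this branch)]
7. ¬((p2 → ¬p1) → p3), w   [¬□-rule on 3: fresh world w, uRw]
8. p2 → ¬p1, w   [¬→-rule on 7]
9. ¬p3, w   [¬→-rule on 7]
10. ¬p1, w   [→-rule on 8 (branches; this branch)]
Accessibility: uRu, uRv, uRw, vRv, wRw
The negation has an open branch (countermodel exists).

Not valid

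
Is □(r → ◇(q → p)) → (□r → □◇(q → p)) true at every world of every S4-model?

Valid

Tableau for the negation ¬(□(r → ◇(q → p)) → (□r → □◇(q → p))):
1. ¬(□(r → ◇(q → p)) → (□r → □◇(q → p))), u
2. □(r → ◇(q → p)), u
3. ¬(□r → □◇(q → p)), u
4. □r, u
5. ¬□◇(q → p), u
6. r → ◇(q → p), u
7. r, u
8. ◇(q → p), u
9. ¬◇(q → p), v
10. r → ◇(q → p), v
11. r, v
12. ¬(q → p), v
13. q, v
14. ¬p, v
15. ◇(q → p), v
16. q → p, w
17. r → ◇(q → p), w
18. r, w
19. p, w
20. ◇(q → p), w
21. q → p, x
22. r → ◇(q → p), x
23. r, x
24. ¬(q → p), x
25. q, x
26. ¬p, x
27. p, x
Accessibility: uRu, uRv, uRw, uRx, vRv, vRx, wRw, xRx
Branch closes: p and ¬p both at x.
All branches of the negation close; one closing branch shown above.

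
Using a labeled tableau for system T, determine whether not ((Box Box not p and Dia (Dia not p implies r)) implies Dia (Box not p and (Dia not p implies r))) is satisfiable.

1. not ((Box Box not p and Dia (Dia not p implies r)) implies Dia (Box not p and (Dia not p implies r))), w0
2. Box Box not p and Dia (Dia not p implies r), w0   [neg-implies-rule on 1]
3. not Dia (Box not p and (Dia not p implies r)), w0   [neg-implies-rule on 1]
4. Box Box not p, w0   [and-rule on 2]
5. Dia (Dia not p implies r), w0   [and-rule on 2]
6. not (Box not p and (Dia not p implies r)), w0   [neg-Dia-rule on 3 via w0Rw0]
7. Box not p, w0   [Box-rule on 4 via w0Rw0]
8. not p, w0   [Box-rule on 7 via w0Rw0]
9. not (Dia not p implies r), w0   [neg-and-rule on 6 (branches; this branch)]
10. Dia not p, w0   [neg-implies-rule on 9]
11. not r, w0   [neg-implies-rule on 9]
12. Dia not p implies r, w1   [Dia-rule on 5: fresh world w1, w0Rw1]
13. not (Box not p and (Dia not p implies r)), w1   [neg-Dia-rule on 3 via w0Rw1]
14. Box not p, w1   [Box-rule on 4 via w0Rw1]
15. not p, w1   [Box-rule on 7 via w0Rw1]
16. r, w1   [implies-rule on 12 (branches; this branch)]
17. not Box not p, w1   [neg-and-rule on 13 (branches; this branch)]
18. not p, w2   [Dia-rule on 10: fresh world w2, w0Rw2]
19. not (Box not p and (Dia not p implies r)), w2   [neg-Dia-rule on 3 via w0Rw2]
20. Box not p, w2   [Box-rule on 4 via w0Rw2]
21. not (Dia not p implies r), w2   [neg-and-rule on 19 (branches; this branch)]
22. Dia not p, w2   [neg-implies-rule on 21]
23. not r, w2   [neg-implies-rule on 21]
24. p, w3   [neg-Box-rule on 17: fresh world w3, w1Rw3]
25. not p, w3   [Box-rule on 14 via w1Rw3]
Accessibility: w0Rw0, w0Rw1, w0Rw2, w1Rw1, w1Rw3, w2Rw2, w3Rw3
Branch closes: p and not p both at w3.
(One branch shown.) All branches close.

No, unsatisfiable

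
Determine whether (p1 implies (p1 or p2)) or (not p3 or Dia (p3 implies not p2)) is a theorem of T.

Tableau for the negation not ((p1 implies (p1 or p2)) or (not p3 or Dia (p3 implies not p2))):
1. not ((p1 implies (p1 or p2)) or (not p3 or Dia (p3 implies not p2))), w0
2. not (p1 implies (p1 or p2)), w0
3. not (not p3 or Dia (p3 implies not p2)), w0
4. p1, w0
5. not (p1 or p2), w0
6. p3, w0
7. not Dia (p3 implies not p2), w0
8. not p1, w0
9. not p2, w0
Accessibility: w0Rw0
Branch closes: p1 and not p1 both at w0.
Every branch of the negation's tableau closes; the branch above is one of them.

Valid in T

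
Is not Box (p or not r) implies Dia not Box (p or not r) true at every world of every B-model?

Tableau for the negation not (not Box (p or not r) implies Dia not Box (p or not r)):
1. not (not Box (p or not r) implies Dia not Box (p or not r)), w0
2. not Box (p or not r), w0   [neg-implies-rule on 1]
3. not Dia not Box (p or not r), w0   [neg-implies-rule on 1]
4. Box (p or not r), w0   [neg-Dia-rule on 3 via w0Rw0]
5. p or not r, w0   [Box-rule on 4 via w0Rw0]
6. not r, w0   [or-rule on 5 (branches; this branch)]
7. not (p or not r), w1   [neg-Box-rule on 2: fresh world w1, w0Rw1]
8. not p, w1   [neg-or-rule on 7]
9. r, w1   [neg-or-rule on 7]
10. Box (p or not r), w1   [neg-Dia-rule on 3 via w0Rw1]
11. p or not r, w1   [Box-rule on 4 via w0Rw1]
12. not r, w1   [or-rule on 11 (branches; this branch)]
Accessibility: w0Rw0, w0Rw1, w1Rw0, w1Rw1
Branch closes: r and not r both at w1.
Every branch of the negation's tableau closes; the branch above is one of them.

Valid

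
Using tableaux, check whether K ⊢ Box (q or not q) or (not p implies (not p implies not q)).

Tableau for the negation not (Box (q or not q) or (not p implies (not p implies not q))):
1. not (Box (q or not q) or (not p implies (not p implies not q))), w0
2. not Box (q or not q), w0   [neg-or-rule on 1]
3. not (not p implies (not p implies not q)), w0   [neg-or-rule on 1]
4. not p, w0   [neg-implies-rule on 3]
5. not (not p implies not q), w0   [neg-implies-rule on 3]
6. q, w0   [neg-implies-rule on 5]
7. not (q or not q), w1   [neg-Box-rule on 2: fresh world w1, w0Rw1]
8. not q, w1   [neg-or-rule on 7]
9. q, w1   [neg-or-rule on 7]
Accessibility: w0Rw1
Branch closes: q and not q both at w1.
All branches of the negation close; one closing branch shown above.

Yes, valid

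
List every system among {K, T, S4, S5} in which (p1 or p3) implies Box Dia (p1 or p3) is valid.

S5

S4-tableau for the negation not ((p1 or p3) implies Box Dia (p1 or p3)):
1. not ((p1 or p3) implies Box Dia (p1 or p3)), u
2. p1 or p3, u   [neg-implies-rule on 1]
3. not Box Dia (p1 or p3), u   [neg-implies-rule on 1]
4. p3, u   [or-rule on 2 (branches; this branch)]
5. not Dia (p1 or p3), v   [neg-Box-rule on 3: fresh world v, uRv]
6. not (p1 or p3), v   [neg-Dia-rule on 5 via vRv]
7. not p1, v   [neg-or-rule on 6]
8. not p3, v   [neg-or-rule on 6]
Accessibility: uRu, uRv, vRv
Complete open branch: countermodel on an S4-frame, so not valid in S4, nor in K, T (the same frame is also a K-frame and a T-frame).
S5-tableau for the negation not ((p1 or p3) implies Box Dia (p1 or p3)):
1. not ((p1 or p3) implies Box Dia (p1 or p3)), u
2. p1 or p3, u   [neg-implies-rule on 1]
3. not Box Dia (p1 or p3), u   [neg-implies-rule on 1]
4. p3, u   [or-rule on 2 (branches; this branch)]
5. not Dia (p1 or p3), v   [neg-Box-rule on 3: fresh world v, uRv]
6. not (p1 or p3), u   [neg-Dia-rule on 5 via vRu]
7. not p1, u   [neg-or-rule on 6]
8. not p3, u   [neg-or-rule on 6]
Accessibility: uRu, uRv, vRu, vRv
Branch closes: p3 and not p3 both at u.
Every branch closes (one shown): valid in S5.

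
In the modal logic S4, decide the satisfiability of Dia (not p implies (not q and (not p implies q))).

Satisfiable

1. Dia (not p implies (not q and (not p implies q))), u
2. not p implies (not q and (not p implies q)), v
3. not q and (not p implies q), v
4. not q, v
5. not p implies q, v
6. p, v
Accessibility: uRu, uRv, vRv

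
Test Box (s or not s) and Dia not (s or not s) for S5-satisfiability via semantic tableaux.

Unsatisfiable (every branch closes)

1. Box (s or not s) and Dia not (s or not s), 0
2. Box (s or not s), 0
3. Dia not (s or not s), 0
4. s or not s, 0
5. not s, 0
6. not (s or not s), 1
7. not s, 1
8. s, 1
Accessibility: 0R0, 0R1, 1R0, 1R1
Branch closes: s and not s both at 1.
(One branch shown.) All branches close.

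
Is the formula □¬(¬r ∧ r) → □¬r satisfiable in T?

Satisfiable (open branch found)

1. □¬(¬r ∧ r) → □¬r, 0
2. □¬r, 0
3. ¬r, 0
Accessibility: 0R0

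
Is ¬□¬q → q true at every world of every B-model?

Tableau for the negation ¬(¬□¬q → q):
1. ¬(¬□¬q → q), 0
2. ¬□¬q, 0
3. ¬q, 0
4. q, 1
Accessibility: 0R0, 0R1, 1R0, 1R1
The negation has an open branch (countermodel exists).

No, not valid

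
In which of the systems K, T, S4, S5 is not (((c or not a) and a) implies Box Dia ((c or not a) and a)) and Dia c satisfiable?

K, T, S4

S5-tableau for the formula:
1. not (((c or not a) and a) implies Box Dia ((c or not a) and a)) and Dia c, w0
2. not (((c or not a) and a) implies Box Dia ((c or not a) and a)), w0   [and-rule on 1]
3. Dia c, w0   [and-rule on 1]
4. (c or not a) and a, w0   [neg-implies-rule on 2]
5. not Box Dia ((c or not a) and a), w0   [neg-implies-rule on 2]
6. c or not a, w0   [and-rule on 4]
7. a, w0   [and-rule on 4]
8. c, w0   [or-rule on 6 (branches; this branch)]
9. c, w1   [Dia-rule on 3: fresh world w1, w0Rw1]
10. not Dia ((c or not a) and a), w2   [neg-Box-rule on 5: fresh world w2, w0Rw2]
11. not ((c or not a) and a), w0   [neg-Dia-rule on 10 via w2Rw0]
12. not ((c or not a) and a), w1   [neg-Dia-rule on 10 via w2Rw1]
13. not ((c or not a) and a), w2   [neg-Dia-rule on 10 via w2Rw2]
14. not (c or not a), w0   [neg-and-rule on 11 (branches; this branch)]
15. not c, w0   [neg-or-rule on 14]
Accessibility: w0Rw0, w0Rw1, w0Rw2, w1Rw0, w1Rw1, w1Rw2, w2Rw0, w2Rw1, w2Rw2
Branch closes: c and not c both at w0.
Every branch closes (one shown): unsatisfiable in S5.
S4-tableau for the formula:
1. not (((c or not a) and a) implies Box Dia ((c or not a) and a)) and Dia c, w0
2. not (((c or not a) and a) implies Box Dia ((c or not a) and a)), w0   [and-rule on 1]
3. Dia c, w0   [and-rule on 1]
4. (c or not a) and a, w0   [neg-implies-rule on 2]
5. not Box Dia ((c or not a) and a), w0   [neg-implies-rule on 2]
6. c or not a, w0   [and-rule on 4]
7. a, w0   [and-rule on 4]
8. c, w0   [or-rule on 6 (branches; this branch)]
9. c, w1   [Dia-rule on 3: fresh world w1, w0Rw1]
10. not Dia ((c or not a) and a), w2   [neg-Box-rule on 5: fresh world w2, w0Rw2]
11. not ((c or not a) and a), w2   [neg-Dia-rule on 10 via w2Rw2]
12. not a, w2   [neg-and-rule on 11 (branches; this branch)]
Accessibility: w0Rw0, w0Rw1, w0Rw2, w1Rw1, w2Rw2
Complete open branch: satisfiable in S4, hence also in K, T (this S4-model is also a K-model and a T-model).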